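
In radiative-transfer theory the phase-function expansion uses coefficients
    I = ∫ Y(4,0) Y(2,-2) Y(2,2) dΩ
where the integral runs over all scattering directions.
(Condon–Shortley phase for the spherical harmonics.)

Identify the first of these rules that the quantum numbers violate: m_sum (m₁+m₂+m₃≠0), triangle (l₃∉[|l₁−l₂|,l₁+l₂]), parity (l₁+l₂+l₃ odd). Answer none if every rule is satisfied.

none

Σmᵢ = 0  ✓
l₃∈[|l₁−l₂|,l₁+l₂]=[2,6], have l₃=2  ✓
Σlᵢ = 8 ⇒ even  ✓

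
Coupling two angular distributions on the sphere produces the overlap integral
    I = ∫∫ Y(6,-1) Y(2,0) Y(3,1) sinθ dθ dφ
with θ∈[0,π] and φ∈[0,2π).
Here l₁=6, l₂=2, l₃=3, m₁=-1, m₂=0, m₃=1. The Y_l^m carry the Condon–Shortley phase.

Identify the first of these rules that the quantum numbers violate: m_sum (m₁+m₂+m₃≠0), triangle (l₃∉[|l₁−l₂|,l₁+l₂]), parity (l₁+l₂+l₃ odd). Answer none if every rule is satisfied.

Σmᵢ = 0  ✓
l₃∈[|l₁−l₂|,l₁+l₂]=[4,8], have l₃=3  ✗
Σlᵢ = 11 ⇒ odd

triangle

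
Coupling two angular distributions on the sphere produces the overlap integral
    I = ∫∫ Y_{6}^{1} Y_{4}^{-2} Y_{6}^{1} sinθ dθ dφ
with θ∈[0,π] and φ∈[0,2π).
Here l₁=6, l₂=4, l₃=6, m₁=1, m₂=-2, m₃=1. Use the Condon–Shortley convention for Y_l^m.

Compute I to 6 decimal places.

0.133571

Rules hold: Σm=0, L=16 even, 2≤6≤10.
N = 13·9·13 = 1521
Δ = 4!·8!·4!/17! = 1/15315300
Racah Σ t=0..4: t=0:+1/829440 t=1:−1/25920 t=2:+1/9216 t=3:−1/25920 t=4:+1/829440 = 7/207360
⇒ 3j(6 4 6; 0 0 0)² = 28/2431, sgn +1
Racah Σ t=0..2: t=0:+1/69120 t=1:−1/20736 t=2:+1/69120 = -1/51840
⇒ 3j(6 4 6; 1 -2 1)² = 280/21879, sgn +1
4πI² = N·(3j₀)²·(3jₘ)² = 7840/34969
I = +1·√(0.224199/4π) = 0.13357079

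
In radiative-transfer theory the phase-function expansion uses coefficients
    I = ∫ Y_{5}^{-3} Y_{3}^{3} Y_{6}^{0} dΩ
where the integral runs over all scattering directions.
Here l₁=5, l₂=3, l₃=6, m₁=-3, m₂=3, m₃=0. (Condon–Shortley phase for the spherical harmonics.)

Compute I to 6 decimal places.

-0.110086

Checks pass: Σm=0; 14 even; l₃=6∈[2,8].
(2·5+1)(2·3+1)(2·6+1) = 1001
Δ: 2! 8! 4! / 15! → 1/675675
sum: t=0:+1/8640 t=1:−1/2304 t=2:+1/8640 = -7/34560
3j²(5 3 6; 0 0 0) = Δ·Π!·Σ² = 7/429  (sign -1)
sum: t=2:+1/69120 = 1/69120
3j²(5 3 6; -3 3 0) = Δ·Π!·Σ² = 4/429  (sign +1)
combine: 4πI² = 1001·7/429·4/429 = 196/1287
take √, sign -1: I = -0.11008644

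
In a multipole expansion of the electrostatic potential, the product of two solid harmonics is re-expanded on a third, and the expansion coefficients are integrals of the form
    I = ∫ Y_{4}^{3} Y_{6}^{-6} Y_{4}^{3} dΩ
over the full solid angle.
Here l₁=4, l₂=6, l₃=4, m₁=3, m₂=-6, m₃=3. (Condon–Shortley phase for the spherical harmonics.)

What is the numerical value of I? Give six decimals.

Rules hold: Σm=0, L=14 even, 2≤4≤10.
N = 9·13·9 = 1053
Δ = 6!·2!·6!/15! = 1/1261260
Racah Σ t=2..4: t=2:+1/4608 t=3:−1/1296 t=4:+1/4608 = -7/20736
⇒ 3j(4 6 4; 0 0 0)² = 20/1287, sgn -1
Racah Σ t=0..0: t=0:+1/518400 = 1/518400
⇒ 3j(4 6 4; 3 -6 3)² = 7/195, sgn -1
4πI² = N·(3j₀)²·(3jₘ)² = 84/143
I = +1·√(0.587413/4π) = 0.21620548

0.216205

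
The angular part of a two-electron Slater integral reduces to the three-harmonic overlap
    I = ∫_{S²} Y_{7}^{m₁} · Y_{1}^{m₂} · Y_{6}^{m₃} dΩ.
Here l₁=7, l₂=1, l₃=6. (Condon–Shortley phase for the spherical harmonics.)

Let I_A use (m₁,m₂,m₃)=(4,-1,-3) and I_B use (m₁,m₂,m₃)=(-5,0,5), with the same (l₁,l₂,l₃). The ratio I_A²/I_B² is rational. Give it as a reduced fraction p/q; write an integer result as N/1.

55/24

Same 7,1,6: normalisation and zero-m 3j drop out of the ratio.
A: Δ: 2! 12! 0! / 15! → 1/1365; sum: t=0:+1/4354560 = 1/4354560; 3j²(7 1 6; 4 -1 -3) = Δ·Π!·Σ² = 11/273  (sign -1)
B: Δ: 2! 12! 0! / 15! → 1/1365; sum: t=1:−1/39916800 = -1/39916800; 3j²(7 1 6; -5 0 5) = Δ·Π!·Σ² = 8/455  (sign +1)
I_A²/I_B² = (11/273)/(8/455) = 55/24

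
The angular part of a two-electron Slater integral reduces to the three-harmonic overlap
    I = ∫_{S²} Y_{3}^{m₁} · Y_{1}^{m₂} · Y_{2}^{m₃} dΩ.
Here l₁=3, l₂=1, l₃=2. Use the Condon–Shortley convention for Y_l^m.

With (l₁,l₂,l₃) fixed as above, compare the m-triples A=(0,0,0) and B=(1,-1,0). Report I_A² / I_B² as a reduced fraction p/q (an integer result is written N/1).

Shared (l₁,l₂,l₃)=(3,1,2): N and (l;000)² cancel in I_A²/I_B².
A: Δ = 2!·4!·0!/7! = 1/105; Racah Σ t=1..1: t=1:−1/4 = -1/4; ⇒ 3j(3 1 2; 0 0 0)² = 3/35, sgn -1
B: Δ = 2!·4!·0!/7! = 1/105; Racah Σ t=0..0: t=0:+1/8 = 1/8; ⇒ 3j(3 1 2; 1 -1 0)² = 2/35, sgn +1
I_A²/I_B² = (3/35)/(2/35) = 3/2

3/2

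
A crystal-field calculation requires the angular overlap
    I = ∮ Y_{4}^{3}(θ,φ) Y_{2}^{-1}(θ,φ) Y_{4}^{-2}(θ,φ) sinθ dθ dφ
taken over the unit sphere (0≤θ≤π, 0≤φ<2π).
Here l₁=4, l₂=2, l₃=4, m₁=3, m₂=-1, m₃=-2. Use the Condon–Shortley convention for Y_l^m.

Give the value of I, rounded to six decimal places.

Checks pass: Σm=0; 10 even; l₃=4∈[2,6].
(2·4+1)(2·2+1)(2·4+1) = 405
Δ: 2! 6! 2! / 11! → 1/13860
sum: t=0:+1/192 t=1:−1/36 t=2:+1/192 = -5/288
3j²(4 2 4; 0 0 0) = Δ·Π!·Σ² = 20/693  (sign -1)
sum: t=0:+1/240 t=1:−1/1440 = 1/288
3j²(4 2 4; 3 -1 -2) = Δ·Π!·Σ² = 5/132  (sign +1)
combine: 4πI² = 405·20/693·5/132 = 375/847
take √, sign -1: I = -0.18770204

-0.187702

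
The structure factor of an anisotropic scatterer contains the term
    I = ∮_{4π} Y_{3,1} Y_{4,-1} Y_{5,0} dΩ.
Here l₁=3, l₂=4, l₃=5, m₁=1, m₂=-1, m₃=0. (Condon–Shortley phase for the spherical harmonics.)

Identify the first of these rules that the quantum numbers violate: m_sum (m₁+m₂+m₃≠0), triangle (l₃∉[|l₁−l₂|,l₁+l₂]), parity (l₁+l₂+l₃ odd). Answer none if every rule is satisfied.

Σmᵢ = 0  ✓
l₃∈[|l₁−l₂|,l₁+l₂]=[1,7], have l₃=5  ✓
Σlᵢ = 12 ⇒ even  ✓

none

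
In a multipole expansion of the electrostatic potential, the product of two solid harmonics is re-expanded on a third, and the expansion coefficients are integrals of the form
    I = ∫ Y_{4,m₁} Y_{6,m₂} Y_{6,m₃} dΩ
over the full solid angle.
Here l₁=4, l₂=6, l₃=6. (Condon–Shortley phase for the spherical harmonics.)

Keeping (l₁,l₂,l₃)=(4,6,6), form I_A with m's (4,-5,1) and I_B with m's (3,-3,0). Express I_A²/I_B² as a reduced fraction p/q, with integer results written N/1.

Shared (l₁,l₂,l₃)=(4,6,6): N and (l;000)² cancel in I_A²/I_B².
A: Δ = 4!·4!·8!/17! = 1/15315300; Racah Σ t=0..0: t=0:+1/2903040 = 1/2903040; ⇒ 3j(4 6 6; 4 -5 1)² = 5/663, sgn -1
B: Δ = 4!·4!·8!/17! = 1/15315300; Racah Σ t=0..1: t=0:+1/103680 t=1:−1/207360 = 1/207360; ⇒ 3j(4 6 6; 3 -3 0)² = 21/2431, sgn +1
I_A²/I_B² = (5/663)/(21/2431) = 55/63

55/63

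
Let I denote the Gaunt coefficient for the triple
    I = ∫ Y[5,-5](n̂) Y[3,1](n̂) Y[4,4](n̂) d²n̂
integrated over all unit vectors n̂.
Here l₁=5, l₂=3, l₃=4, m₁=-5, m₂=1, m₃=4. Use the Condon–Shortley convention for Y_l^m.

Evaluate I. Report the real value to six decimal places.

0.189625

Checks pass: Σm=0; 12 even; l₃=4∈[2,8].
(2·5+1)(2·3+1)(2·4+1) = 693
Δ: 4! 6! 2! / 13! → 1/180180
sum: t=1:−1/576 t=2:+1/144 t=3:−1/576 = 1/288
3j²(5 3 4; 0 0 0) = Δ·Π!·Σ² = 20/1001  (sign +1)
sum: t=4:+1/34560 = 1/34560
3j²(5 3 4; -5 1 4) = Δ·Π!·Σ² = 14/429  (sign +1)
combine: 4πI² = 693·20/1001·14/429 = 840/1859
take √, sign +1: I = 0.18962475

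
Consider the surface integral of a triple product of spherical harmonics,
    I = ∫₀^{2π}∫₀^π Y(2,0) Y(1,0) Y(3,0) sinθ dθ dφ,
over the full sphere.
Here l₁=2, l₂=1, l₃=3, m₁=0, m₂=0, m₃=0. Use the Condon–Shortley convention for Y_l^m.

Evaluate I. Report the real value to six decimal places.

0.247767

Checks pass: Σm=0; 6 even; l₃=3∈[1,3].
(2·2+1)(2·1+1)(2·3+1) = 105
Δ: 0! 4! 2! / 7! → 1/105
sum: t=0:+1/4 = 1/4
3j²(2 1 3; 0 0 0) = Δ·Π!·Σ² = 3/35  (sign -1)
(m-triple is (0,0,0) — same symbol as above.)
combine: 4πI² = 105·3/35·3/35 = 27/35
take √, sign +1: I = 0.24776670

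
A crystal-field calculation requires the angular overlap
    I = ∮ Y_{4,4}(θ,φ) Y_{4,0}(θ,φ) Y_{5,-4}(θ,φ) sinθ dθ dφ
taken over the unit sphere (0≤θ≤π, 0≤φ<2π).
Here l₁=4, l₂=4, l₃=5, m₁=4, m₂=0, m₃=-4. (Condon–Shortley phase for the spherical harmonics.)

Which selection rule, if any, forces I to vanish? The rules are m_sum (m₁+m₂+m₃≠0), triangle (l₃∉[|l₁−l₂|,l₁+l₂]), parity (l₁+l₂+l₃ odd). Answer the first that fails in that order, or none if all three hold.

parity

m₁+m₂+m₃ = 4 + 0 − 4 = 0  ✓
triangle: |4−4|=0 ≤ l₃=5 ≤ 4+4=8  ✓
parity: l₁+l₂+l₃ = 13 is odd  ✗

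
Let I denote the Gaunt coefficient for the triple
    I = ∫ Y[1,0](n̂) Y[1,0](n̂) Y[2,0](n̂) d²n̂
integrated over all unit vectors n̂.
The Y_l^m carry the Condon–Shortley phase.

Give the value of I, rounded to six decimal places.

0.252313

m-sum 0 ✓  L=4 even ✓  0≤2≤2 ✓
Π(2lᵢ+1) = 3×3×5 = 45
triangle coeff Δ(1,1,2) = 1/30
Σ_t [0,0]: t=0:+1/1 = 1/1
(3j)²=2/15 [(1 1 2; 0 0 0)], sign=+1
(m-triple is (0,0,0) — same symbol as above.)
⇒ 4πI² = 4/5
I = (+1)√(4/5/(4π)) = 0.25231325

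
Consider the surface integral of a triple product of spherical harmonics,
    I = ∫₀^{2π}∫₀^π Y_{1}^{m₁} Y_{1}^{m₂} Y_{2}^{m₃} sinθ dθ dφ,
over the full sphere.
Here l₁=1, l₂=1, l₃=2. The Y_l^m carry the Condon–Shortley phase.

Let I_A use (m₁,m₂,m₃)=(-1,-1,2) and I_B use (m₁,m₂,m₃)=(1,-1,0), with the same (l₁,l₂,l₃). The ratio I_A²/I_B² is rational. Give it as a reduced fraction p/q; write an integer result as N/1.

6/1

Shared (l₁,l₂,l₃)=(1,1,2): N and (l;000)² cancel in I_A²/I_B².
A: Δ = 0!·2!·2!/5! = 1/30; Racah Σ t=0..0: t=0:+1/4 = 1/4; ⇒ 3j(1 1 2; -1 -1 2)² = 1/5, sgn +1
B: Δ = 0!·2!·2!/5! = 1/30; Racah Σ t=0..0: t=0:+1/4 = 1/4; ⇒ 3j(1 1 2; 1 -1 0)² = 1/30, sgn +1
I_A²/I_B² = (1/5)/(1/30) = 6/1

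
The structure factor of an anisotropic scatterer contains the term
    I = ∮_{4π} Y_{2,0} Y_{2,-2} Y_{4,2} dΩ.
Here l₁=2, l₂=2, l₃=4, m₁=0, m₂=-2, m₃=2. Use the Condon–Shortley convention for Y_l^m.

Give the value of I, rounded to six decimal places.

Rules hold: Σm=0, L=8 even, 0≤4≤4.
N = 5·5·9 = 225
Δ = 0!·4!·4!/9! = 1/630
Racah Σ t=0..0: t=0:+1/16 = 1/16
⇒ 3j(2 2 4; 0 0 0)² = 2/35, sgn +1
Racah Σ t=0..0: t=0:+1/96 = 1/96
⇒ 3j(2 2 4; 0 -2 2)² = 1/42, sgn +1
4πI² = N·(3j₀)²·(3jₘ)² = 15/49
I = +1·√(0.306122/4π) = 0.15607835

0.156078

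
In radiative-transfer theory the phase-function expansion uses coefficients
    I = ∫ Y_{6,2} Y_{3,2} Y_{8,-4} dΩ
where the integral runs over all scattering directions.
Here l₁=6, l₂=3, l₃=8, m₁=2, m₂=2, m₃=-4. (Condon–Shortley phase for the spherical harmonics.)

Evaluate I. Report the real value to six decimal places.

0.000000

L=17 odd ⇒ parity kills the (l;000) factor ⇒ I = 0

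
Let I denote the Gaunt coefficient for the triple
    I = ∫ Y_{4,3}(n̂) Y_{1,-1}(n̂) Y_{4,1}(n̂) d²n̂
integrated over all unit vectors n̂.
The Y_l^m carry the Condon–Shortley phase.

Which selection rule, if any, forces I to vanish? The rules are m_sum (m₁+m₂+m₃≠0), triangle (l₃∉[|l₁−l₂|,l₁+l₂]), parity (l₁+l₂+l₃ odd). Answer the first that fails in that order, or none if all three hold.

m₁+m₂+m₃ = 3 − 1 + 1 = 3  ✗
triangle: |4−1|=3 ≤ l₃=4 ≤ 4+1=5
parity: l₁+l₂+l₃ = 9 is odd

m_sum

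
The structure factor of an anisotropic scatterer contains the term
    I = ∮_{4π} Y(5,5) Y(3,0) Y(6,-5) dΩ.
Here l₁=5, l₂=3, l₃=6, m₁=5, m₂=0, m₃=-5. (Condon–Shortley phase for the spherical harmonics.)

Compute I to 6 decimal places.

Rules hold: Σm=0, L=14 even, 2≤6≤8.
N = 11·7·13 = 1001
Δ = 2!·8!·4!/15! = 1/675675
Racah Σ t=0..2: t=0:+1/8640 t=1:−1/2304 t=2:+1/8640 = -7/34560
⇒ 3j(5 3 6; 0 0 0)² = 7/429, sgn -1
Racah Σ t=0..0: t=0:+1/483840 = 1/483840
⇒ 3j(5 3 6; 5 0 -5)² = 3/91, sgn -1
4πI² = N·(3j₀)²·(3jₘ)² = 7/13
I = +1·√(0.538462/4π) = 0.20700098

0.207001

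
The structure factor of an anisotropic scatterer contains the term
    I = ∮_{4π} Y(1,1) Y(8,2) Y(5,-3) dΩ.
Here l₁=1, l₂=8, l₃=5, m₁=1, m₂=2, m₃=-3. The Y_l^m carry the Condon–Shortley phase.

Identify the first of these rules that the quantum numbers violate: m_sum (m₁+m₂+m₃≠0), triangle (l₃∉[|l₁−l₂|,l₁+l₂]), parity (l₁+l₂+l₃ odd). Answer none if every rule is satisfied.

m₁+m₂+m₃ = 1 + 2 − 3 = 0  ✓
triangle: |1−8|=7 ≤ l₃=5 ≤ 1+8=9  ✗
parity: l₁+l₂+l₃ = 14 is even

triangle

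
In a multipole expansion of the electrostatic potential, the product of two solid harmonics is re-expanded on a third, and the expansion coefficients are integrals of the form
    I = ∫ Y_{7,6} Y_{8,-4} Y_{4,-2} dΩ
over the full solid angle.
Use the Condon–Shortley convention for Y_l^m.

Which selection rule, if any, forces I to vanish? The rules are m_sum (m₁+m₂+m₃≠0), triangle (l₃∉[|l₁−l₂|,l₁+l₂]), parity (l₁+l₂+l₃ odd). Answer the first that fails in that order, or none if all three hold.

m₁+m₂+m₃ = 6 − 4 − 2 = 0  ✓
triangle: |7−8|=1 ≤ l₃=4 ≤ 7+8=15  ✓
parity: l₁+l₂+l₃ = 19 is odd  ✗

parity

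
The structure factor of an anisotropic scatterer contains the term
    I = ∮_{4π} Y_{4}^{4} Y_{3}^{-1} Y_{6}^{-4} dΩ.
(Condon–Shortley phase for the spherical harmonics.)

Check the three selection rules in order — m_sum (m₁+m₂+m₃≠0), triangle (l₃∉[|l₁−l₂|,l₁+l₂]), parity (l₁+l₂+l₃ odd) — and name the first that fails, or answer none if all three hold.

m_sum

azimuthal sum: 4 − 1 − 4 = -1  ✗
1 ≤ 6 ≤ 7 (triangle on l)
L = 4 + 3 + 6 = 13 (odd)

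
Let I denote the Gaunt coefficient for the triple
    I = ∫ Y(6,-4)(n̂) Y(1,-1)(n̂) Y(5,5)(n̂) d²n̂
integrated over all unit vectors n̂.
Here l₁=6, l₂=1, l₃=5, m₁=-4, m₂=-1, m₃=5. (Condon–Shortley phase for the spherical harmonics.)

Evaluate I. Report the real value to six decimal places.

0.040859

Rules hold: Σm=0, L=12 even, 5≤5≤7.
N = 13·3·11 = 429
Δ = 2!·10!·0!/13! = 1/858
Racah Σ t=1..1: t=1:−1/14400 = -1/14400
⇒ 3j(6 1 5; 0 0 0)² = 6/143, sgn +1
Racah Σ t=0..0: t=0:+1/7257600 = 1/7257600
⇒ 3j(6 1 5; -4 -1 5)² = 1/858, sgn +1
4πI² = N·(3j₀)²·(3jₘ)² = 3/143
I = +1·√(0.020979/4π) = 0.04085899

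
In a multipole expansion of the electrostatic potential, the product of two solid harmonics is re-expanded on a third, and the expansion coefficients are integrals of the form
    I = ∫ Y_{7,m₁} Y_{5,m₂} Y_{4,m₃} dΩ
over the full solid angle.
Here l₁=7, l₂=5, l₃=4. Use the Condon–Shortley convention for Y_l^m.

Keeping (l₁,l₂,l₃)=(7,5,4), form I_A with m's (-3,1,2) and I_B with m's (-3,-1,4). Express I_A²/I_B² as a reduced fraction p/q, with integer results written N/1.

l's match ⇒ only the (l;m) 3-j factors differ between A and B.
A: triangle coeff Δ(7,5,4) = 1/6126120; Σ_t [4,6]: t=4:+1/829440 t=5:−1/86400 t=6:+1/138240 = -13/4147200; (3j)²=13/3740 [(7 5 4; -3 1 2)], sign=-1
B: triangle coeff Δ(7,5,4) = 1/6126120; Σ_t [4,4]: t=4:+1/829440 = 1/829440; (3j)²=35/2431 [(7 5 4; -3 -1 4)], sign=+1
I_A²/I_B² = (13/3740)/(35/2431) = 169/700

169/700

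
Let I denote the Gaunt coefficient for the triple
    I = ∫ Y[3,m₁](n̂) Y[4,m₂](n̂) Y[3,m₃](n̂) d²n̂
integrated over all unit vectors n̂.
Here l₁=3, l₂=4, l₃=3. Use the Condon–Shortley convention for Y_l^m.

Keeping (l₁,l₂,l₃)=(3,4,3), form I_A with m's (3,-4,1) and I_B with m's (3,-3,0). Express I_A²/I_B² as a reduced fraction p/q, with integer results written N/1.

Shared (l₁,l₂,l₃)=(3,4,3): N and (l;000)² cancel in I_A²/I_B².
A: Δ = 4!·2!·4!/11! = 1/34650; Racah Σ t=0..0: t=0:+1/1152 = 1/1152; ⇒ 3j(3 4 3; 3 -4 1)² = 1/33, sgn +1
B: Δ = 4!·2!·4!/11! = 1/34650; Racah Σ t=0..0: t=0:+1/288 = 1/288; ⇒ 3j(3 4 3; 3 -3 0)² = 1/22, sgn -1
I_A²/I_B² = (1/33)/(1/22) = 2/3

2/3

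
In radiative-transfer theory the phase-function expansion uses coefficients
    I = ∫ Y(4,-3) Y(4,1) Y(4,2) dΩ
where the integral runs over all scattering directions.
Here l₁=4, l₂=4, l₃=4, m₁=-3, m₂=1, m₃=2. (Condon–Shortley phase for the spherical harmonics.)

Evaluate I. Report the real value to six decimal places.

Rules hold: Σm=0, L=12 even, 0≤4≤8.
N = 9·9·9 = 729
Δ = 4!·4!·4!/13! = 1/450450
Racah Σ t=0..4: t=0:+1/13824 t=1:−1/216 t=2:+1/64 t=3:−1/216 t=4:+1/13824 = 5/768
⇒ 3j(4 4 4; 0 0 0)² = 18/1001, sgn +1
Racah Σ t=3..4: t=3:−1/576 t=4:+1/864 = -1/1728
⇒ 3j(4 4 4; -3 1 2)² = 5/1287, sgn -1
4πI² = N·(3j₀)²·(3jₘ)² = 7290/143143
I = -1·√(0.0509281/4π) = -0.06366105

-0.063661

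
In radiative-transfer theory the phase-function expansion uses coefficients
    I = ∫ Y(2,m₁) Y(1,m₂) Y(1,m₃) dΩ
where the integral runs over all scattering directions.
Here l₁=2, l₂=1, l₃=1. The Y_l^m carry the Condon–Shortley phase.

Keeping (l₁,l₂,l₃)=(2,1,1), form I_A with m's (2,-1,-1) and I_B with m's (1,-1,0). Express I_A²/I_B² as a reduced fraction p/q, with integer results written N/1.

2/1

l's match ⇒ only the (l;m) 3-j factors differ between A and B.
A: triangle coeff Δ(2,1,1) = 1/30; Σ_t [0,0]: t=0:+1/4 = 1/4; (3j)²=1/5 [(2 1 1; 2 -1 -1)], sign=+1
B: triangle coeff Δ(2,1,1) = 1/30; Σ_t [0,0]: t=0:+1/2 = 1/2; (3j)²=1/10 [(2 1 1; 1 -1 0)], sign=-1
I_A²/I_B² = (1/5)/(1/10) = 2/1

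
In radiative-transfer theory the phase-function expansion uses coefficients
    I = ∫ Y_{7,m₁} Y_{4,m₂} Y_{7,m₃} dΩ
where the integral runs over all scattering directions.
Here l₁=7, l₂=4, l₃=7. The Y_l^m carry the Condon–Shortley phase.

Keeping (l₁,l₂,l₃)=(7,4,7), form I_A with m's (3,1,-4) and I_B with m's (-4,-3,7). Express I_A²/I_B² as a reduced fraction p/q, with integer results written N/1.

13/11

Same 7,4,7: normalisation and zero-m 3j drop out of the ratio.
A: Δ: 4! 10! 4! / 19! → 1/58198140; sum: t=1:−1/4354560 t=2:+1/1935360 t=3:−1/8709120 t=4:+1/522547200 = 13/74649600; 3j²(7 4 7; 3 1 -4) = Δ·Π!·Σ² = 91/11628  (sign -1)
B: Δ: 4! 10! 4! / 19! → 1/58198140; sum: t=1:−1/522547200 = -1/522547200; 3j²(7 4 7; -4 -3 7) = Δ·Π!·Σ² = 77/11628  (sign -1)
I_A²/I_B² = (91/11628)/(77/11628) = 13/11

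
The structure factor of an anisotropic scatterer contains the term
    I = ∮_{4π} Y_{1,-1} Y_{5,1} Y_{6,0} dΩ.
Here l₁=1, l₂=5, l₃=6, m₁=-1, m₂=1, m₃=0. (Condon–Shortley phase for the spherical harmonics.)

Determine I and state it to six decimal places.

Checks pass: Σm=0; 12 even; l₃=6∈[4,6].
(2·1+1)(2·5+1)(2·6+1) = 429
Δ: 0! 2! 10! / 13! → 1/858
sum: t=0:+1/14400 = 1/14400
3j²(1 5 6; 0 0 0) = Δ·Π!·Σ² = 6/143  (sign +1)
sum: t=0:+1/34560 = 1/34560
3j²(1 5 6; -1 1 0) = Δ·Π!·Σ² = 5/286  (sign +1)
combine: 4πI² = 429·6/143·5/286 = 45/143
take √, sign +1: I = 0.15824621

0.158246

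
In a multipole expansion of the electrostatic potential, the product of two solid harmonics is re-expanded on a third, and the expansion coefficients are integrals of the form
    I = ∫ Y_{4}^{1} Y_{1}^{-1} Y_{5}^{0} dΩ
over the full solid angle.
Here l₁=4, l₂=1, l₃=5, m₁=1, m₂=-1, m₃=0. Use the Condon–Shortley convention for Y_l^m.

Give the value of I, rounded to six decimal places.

m-sum 0 ✓  L=10 even ✓  3≤5≤5 ✓
Π(2lᵢ+1) = 9×3×11 = 297
triangle coeff Δ(4,1,5) = 1/495
Σ_t [0,0]: t=0:+1/576 = 1/576
(3j)²=5/99 [(4 1 5; 0 0 0)], sign=-1
Σ_t [0,0]: t=0:+1/1440 = 1/1440
(3j)²=2/99 [(4 1 5; 1 -1 0)], sign=-1
⇒ 4πI² = 10/33
I = (+1)√(10/33/(4π)) = 0.15528807

0.155288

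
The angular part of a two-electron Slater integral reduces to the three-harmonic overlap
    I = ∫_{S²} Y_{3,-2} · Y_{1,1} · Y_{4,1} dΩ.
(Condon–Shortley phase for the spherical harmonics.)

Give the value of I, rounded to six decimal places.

Checks pass: Σm=0; 8 even; l₃=4∈[2,4].
(2·3+1)(2·1+1)(2·4+1) = 189
Δ: 0! 6! 2! / 9! → 1/252
sum: t=0:+1/36 = 1/36
3j²(3 1 4; 0 0 0) = Δ·Π!·Σ² = 4/63  (sign +1)
sum: t=0:+1/240 = 1/240
3j²(3 1 4; -2 1 1) = Δ·Π!·Σ² = 1/84  (sign -1)
combine: 4πI² = 189·4/63·1/84 = 1/7
take √, sign -1: I = -0.10662181

-0.106622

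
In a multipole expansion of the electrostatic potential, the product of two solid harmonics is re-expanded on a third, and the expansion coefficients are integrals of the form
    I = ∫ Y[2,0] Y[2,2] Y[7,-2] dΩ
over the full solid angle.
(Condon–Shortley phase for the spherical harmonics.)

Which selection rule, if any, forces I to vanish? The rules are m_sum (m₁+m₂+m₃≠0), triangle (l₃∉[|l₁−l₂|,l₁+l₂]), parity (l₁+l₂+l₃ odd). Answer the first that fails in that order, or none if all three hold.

m₁+m₂+m₃ = 0 + 2 − 2 = 0  ✓
triangle: |2−2|=0 ≤ l₃=7 ≤ 2+2=4  ✗
parity: l₁+l₂+l₃ = 11 is odd

triangle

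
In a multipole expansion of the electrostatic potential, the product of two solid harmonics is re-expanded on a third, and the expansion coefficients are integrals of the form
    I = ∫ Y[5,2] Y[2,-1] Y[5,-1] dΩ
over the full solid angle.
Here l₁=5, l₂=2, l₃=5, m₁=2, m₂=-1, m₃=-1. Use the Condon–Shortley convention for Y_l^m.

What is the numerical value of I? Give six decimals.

Checks pass: Σm=0; 12 even; l₃=5∈[3,7].
(2·5+1)(2·2+1)(2·5+1) = 605
Δ: 2! 8! 2! / 13! → 1/38610
sum: t=0:+1/2880 t=1:−1/576 t=2:+1/2880 = -1/960
3j²(5 2 5; 0 0 0) = Δ·Π!·Σ² = 10/429  (sign +1)
sum: t=0:+1/1440 t=1:−1/2880 = 1/2880
3j²(5 2 5; 2 -1 -1) = Δ·Π!·Σ² = 7/715  (sign +1)
combine: 4πI² = 605·10/429·7/715 = 70/507
take √, sign +1: I = 0.10481902

0.104819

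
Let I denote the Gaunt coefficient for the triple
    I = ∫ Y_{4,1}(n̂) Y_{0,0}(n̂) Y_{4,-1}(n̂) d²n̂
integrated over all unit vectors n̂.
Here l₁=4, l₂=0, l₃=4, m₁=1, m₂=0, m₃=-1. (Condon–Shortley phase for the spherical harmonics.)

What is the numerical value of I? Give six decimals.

-0.282095

Checks pass: Σm=0; 8 even; l₃=4∈[4,4].
(2·4+1)(2·0+1)(2·4+1) = 81
Δ: 0! 8! 0! / 9! → 1/9
sum: t=0:+1/576 = 1/576
3j²(4 0 4; 0 0 0) = Δ·Π!·Σ² = 1/9  (sign +1)
sum: t=0:+1/720 = 1/720
3j²(4 0 4; 1 0 -1) = Δ·Π!·Σ² = 1/9  (sign -1)
combine: 4πI² = 81·1/9·1/9 = 1/1
take √, sign -1: I = -0.28209479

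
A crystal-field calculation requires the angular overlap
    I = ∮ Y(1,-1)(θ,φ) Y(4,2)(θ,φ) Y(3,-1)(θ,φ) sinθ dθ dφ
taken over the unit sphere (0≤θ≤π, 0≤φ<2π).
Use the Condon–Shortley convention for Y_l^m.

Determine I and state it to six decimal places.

0.238414

Rules hold: Σm=0, L=8 even, 3≤3≤5.
N = 3·9·7 = 189
Δ = 2!·0!·6!/9! = 1/252
Racah Σ t=1..1: t=1:−1/36 = -1/36
⇒ 3j(1 4 3; 0 0 0)² = 4/63, sgn +1
Racah Σ t=2..2: t=2:+1/96 = 1/96
⇒ 3j(1 4 3; -1 2 -1)² = 5/84, sgn +1
4πI² = N·(3j₀)²·(3jₘ)² = 5/7
I = +1·√(0.714286/4π) = 0.23841361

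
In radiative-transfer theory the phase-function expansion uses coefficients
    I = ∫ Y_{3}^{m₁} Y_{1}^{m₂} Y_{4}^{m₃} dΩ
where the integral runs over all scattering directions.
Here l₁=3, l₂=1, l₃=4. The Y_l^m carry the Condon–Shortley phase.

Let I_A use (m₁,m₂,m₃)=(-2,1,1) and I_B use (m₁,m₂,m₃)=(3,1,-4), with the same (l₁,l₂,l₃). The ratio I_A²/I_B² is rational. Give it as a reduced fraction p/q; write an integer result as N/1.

3/28

Same 3,1,4: normalisation and zero-m 3j drop out of the ratio.
A: Δ: 0! 6! 2! / 9! → 1/252; sum: t=0:+1/240 = 1/240; 3j²(3 1 4; -2 1 1) = Δ·Π!·Σ² = 1/84  (sign -1)
B: Δ: 0! 6! 2! / 9! → 1/252; sum: t=0:+1/1440 = 1/1440; 3j²(3 1 4; 3 1 -4) = Δ·Π!·Σ² = 1/9  (sign +1)
I_A²/I_B² = (1/84)/(1/9) = 3/28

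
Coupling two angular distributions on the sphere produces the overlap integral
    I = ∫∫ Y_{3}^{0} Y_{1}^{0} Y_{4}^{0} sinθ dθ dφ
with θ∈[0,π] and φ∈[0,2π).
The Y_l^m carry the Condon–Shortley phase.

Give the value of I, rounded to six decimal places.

Checks pass: Σm=0; 8 even; l₃=4∈[2,4].
(2·3+1)(2·1+1)(2·4+1) = 189
Δ: 0! 6! 2! / 9! → 1/252
sum: t=0:+1/36 = 1/36
3j²(3 1 4; 0 0 0) = Δ·Π!·Σ² = 4/63  (sign +1)
(m-triple is (0,0,0) — same symbol as above.)
combine: 4πI² = 189·4/63·4/63 = 16/21
take √, sign +1: I = 0.24623252

0.246233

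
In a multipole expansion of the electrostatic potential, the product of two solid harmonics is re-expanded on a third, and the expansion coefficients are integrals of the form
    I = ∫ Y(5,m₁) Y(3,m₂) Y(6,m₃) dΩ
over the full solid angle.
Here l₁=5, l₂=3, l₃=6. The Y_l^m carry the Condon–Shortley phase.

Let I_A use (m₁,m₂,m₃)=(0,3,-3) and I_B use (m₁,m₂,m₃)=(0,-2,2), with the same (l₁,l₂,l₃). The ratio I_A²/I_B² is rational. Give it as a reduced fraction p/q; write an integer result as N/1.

l's match ⇒ only the (l;m) 3-j factors differ between A and B.
A: triangle coeff Δ(5,3,6) = 1/675675; Σ_t [2,2]: t=2:+1/34560 = 1/34560; (3j)²=4/143 [(5 3 6; 0 3 -3)], sign=-1
B: triangle coeff Δ(5,3,6) = 1/675675; Σ_t [0,1]: t=0:+1/8640 t=1:−1/13824 = 1/23040; (3j)²=2/429 [(5 3 6; 0 -2 2)], sign=+1
I_A²/I_B² = (4/143)/(2/429) = 6/1

6/1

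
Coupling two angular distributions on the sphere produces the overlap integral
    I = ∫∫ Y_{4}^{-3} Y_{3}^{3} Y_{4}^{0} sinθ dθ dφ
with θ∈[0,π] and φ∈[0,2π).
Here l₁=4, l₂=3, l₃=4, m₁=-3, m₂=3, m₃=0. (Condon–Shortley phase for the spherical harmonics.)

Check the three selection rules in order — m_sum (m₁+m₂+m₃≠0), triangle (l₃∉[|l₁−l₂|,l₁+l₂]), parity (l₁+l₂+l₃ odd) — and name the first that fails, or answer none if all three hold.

m₁+m₂+m₃ = -3 + 3 + 0 = 0  ✓
triangle: |4−3|=1 ≤ l₃=4 ≤ 4+3=7  ✓
parity: l₁+l₂+l₃ = 11 is odd  ✗

parity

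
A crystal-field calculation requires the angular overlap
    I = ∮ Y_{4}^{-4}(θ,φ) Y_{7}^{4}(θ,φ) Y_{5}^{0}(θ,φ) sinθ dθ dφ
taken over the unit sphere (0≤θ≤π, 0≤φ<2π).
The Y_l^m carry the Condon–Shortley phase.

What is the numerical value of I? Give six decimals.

m-sum 0 ✓  L=16 even ✓  3≤5≤11 ✓
Π(2lᵢ+1) = 9×15×11 = 1485
triangle coeff Δ(4,7,5) = 1/6126120
Σ_t [2,4]: t=2:+1/69120 t=3:−1/20736 t=4:+1/69120 = -1/51840
(3j)²=280/21879 [(4 7 5; 0 0 0)], sign=+1
Σ_t [6,6]: t=6:+1/1036800 = 1/1036800
(3j)²=14/663 [(4 7 5; -4 4 0)], sign=-1
⇒ 4πI² = 19600/48841
I = (-1)√(19600/48841/(4π)) = -0.17870258

-0.178703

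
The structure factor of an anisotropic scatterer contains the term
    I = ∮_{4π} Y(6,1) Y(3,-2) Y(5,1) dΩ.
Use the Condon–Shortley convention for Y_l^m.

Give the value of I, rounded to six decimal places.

m-sum 0 ✓  L=14 even ✓  3≤5≤9 ✓
Π(2lᵢ+1) = 13×7×11 = 1001
triangle coeff Δ(6,3,5) = 1/675675
Σ_t [1,3]: t=1:−1/8640 t=2:+1/2304 t=3:−1/8640 = 7/34560
(3j)²=7/429 [(6 3 5; 0 0 0)], sign=-1
Σ_t [0,1]: t=0:+1/17280 t=1:−1/6912 = -1/11520
(3j)²=2/143 [(6 3 5; 1 -2 1)], sign=-1
⇒ 4πI² = 98/429
I = (+1)√(98/429/(4π)) = 0.13482780

0.134828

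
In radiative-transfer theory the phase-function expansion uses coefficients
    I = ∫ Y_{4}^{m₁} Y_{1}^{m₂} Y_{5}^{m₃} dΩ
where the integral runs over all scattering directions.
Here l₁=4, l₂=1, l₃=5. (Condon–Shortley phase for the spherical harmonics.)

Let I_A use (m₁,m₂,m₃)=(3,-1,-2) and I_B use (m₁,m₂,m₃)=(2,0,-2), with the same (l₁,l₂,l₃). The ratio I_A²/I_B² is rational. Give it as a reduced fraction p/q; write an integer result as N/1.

Same 4,1,5: normalisation and zero-m 3j drop out of the ratio.
A: Δ: 0! 8! 2! / 11! → 1/495; sum: t=0:+1/10080 = 1/10080; 3j²(4 1 5; 3 -1 -2) = Δ·Π!·Σ² = 1/165  (sign -1)
B: Δ: 0! 8! 2! / 11! → 1/495; sum: t=0:+1/1440 = 1/1440; 3j²(4 1 5; 2 0 -2) = Δ·Π!·Σ² = 7/165  (sign -1)
I_A²/I_B² = (1/165)/(7/165) = 1/7

1/7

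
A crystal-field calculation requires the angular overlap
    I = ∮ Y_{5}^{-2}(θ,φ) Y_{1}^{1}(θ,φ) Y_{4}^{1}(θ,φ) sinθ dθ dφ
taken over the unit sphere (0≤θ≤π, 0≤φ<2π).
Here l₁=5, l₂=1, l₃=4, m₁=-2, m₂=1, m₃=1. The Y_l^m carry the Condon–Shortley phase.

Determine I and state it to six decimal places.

0.225034

m-sum 0 ✓  L=10 even ✓  4≤4≤6 ✓
Π(2lᵢ+1) = 11×3×9 = 297
triangle coeff Δ(5,1,4) = 1/495
Σ_t [1,1]: t=1:−1/576 = -1/576
(3j)²=5/99 [(5 1 4; 0 0 0)], sign=-1
Σ_t [2,2]: t=2:+1/1440 = 1/1440
(3j)²=7/165 [(5 1 4; -2 1 1)], sign=-1
⇒ 4πI² = 7/11
I = (+1)√(7/11/(4π)) = 0.22503380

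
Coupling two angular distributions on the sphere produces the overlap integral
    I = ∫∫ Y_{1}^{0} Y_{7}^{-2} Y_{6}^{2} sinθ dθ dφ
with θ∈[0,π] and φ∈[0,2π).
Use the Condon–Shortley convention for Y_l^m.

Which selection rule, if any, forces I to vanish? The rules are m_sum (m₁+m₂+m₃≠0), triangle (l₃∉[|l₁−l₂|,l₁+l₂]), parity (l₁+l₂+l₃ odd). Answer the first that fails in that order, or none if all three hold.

none

m₁+m₂+m₃ = 0 − 2 + 2 = 0  ✓
triangle: |1−7|=6 ≤ l₃=6 ≤ 1+7=8  ✓
parity: l₁+l₂+l₃ = 14 is even  ✓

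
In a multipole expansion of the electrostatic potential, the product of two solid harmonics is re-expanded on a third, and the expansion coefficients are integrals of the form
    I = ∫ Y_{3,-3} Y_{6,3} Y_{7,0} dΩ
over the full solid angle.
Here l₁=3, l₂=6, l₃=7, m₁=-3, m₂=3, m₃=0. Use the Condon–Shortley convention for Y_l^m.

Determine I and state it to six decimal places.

m-sum 0 ✓  L=16 even ✓  3≤7≤9 ✓
Π(2lᵢ+1) = 7×13×15 = 1365
triangle coeff Δ(3,6,7) = 1/2042040
Σ_t [0,2]: t=0:+1/207360 t=1:−1/57600 t=2:+1/207360 = -1/129600
(3j)²=168/12155 [(3 6 7; 0 0 0)], sign=+1
Σ_t [2,2]: t=2:+1/1451520 = 1/1451520
(3j)²=45/4862 [(3 6 7; -3 3 0)], sign=-1
⇒ 4πI² = 79380/454597
I = (-1)√(79380/454597/(4π)) = -0.11787924

-0.117879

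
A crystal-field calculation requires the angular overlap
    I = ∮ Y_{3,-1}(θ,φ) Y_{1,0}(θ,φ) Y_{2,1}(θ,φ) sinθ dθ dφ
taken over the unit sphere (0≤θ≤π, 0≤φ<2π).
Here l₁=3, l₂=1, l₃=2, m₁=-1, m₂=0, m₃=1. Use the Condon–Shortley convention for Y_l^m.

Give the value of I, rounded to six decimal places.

-0.233597

m-sum 0 ✓  L=6 even ✓  2≤2≤4 ✓
Π(2lᵢ+1) = 7×3×5 = 105
triangle coeff Δ(3,1,2) = 1/105
Σ_t [1,1]: t=1:−1/4 = -1/4
(3j)²=3/35 [(3 1 2; 0 0 0)], sign=-1
Σ_t [1,1]: t=1:−1/6 = -1/6
(3j)²=8/105 [(3 1 2; -1 0 1)], sign=+1
⇒ 4πI² = 24/35
I = (-1)√(24/35/(4π)) = -0.23359668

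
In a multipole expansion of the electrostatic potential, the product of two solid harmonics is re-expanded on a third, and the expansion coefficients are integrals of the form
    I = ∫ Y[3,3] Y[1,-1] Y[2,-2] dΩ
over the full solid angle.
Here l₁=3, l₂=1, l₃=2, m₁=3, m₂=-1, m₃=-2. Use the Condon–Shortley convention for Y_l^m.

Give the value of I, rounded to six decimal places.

-0.319865

m-sum 0 ✓  L=6 even ✓  2≤2≤4 ✓
Π(2lᵢ+1) = 7×3×5 = 105
triangle coeff Δ(3,1,2) = 1/105
Σ_t [1,1]: t=1:−1/4 = -1/4
(3j)²=3/35 [(3 1 2; 0 0 0)], sign=-1
Σ_t [0,0]: t=0:+1/48 = 1/48
(3j)²=1/7 [(3 1 2; 3 -1 -2)], sign=+1
⇒ 4πI² = 9/7
I = (-1)√(9/7/(4π)) = -0.31986543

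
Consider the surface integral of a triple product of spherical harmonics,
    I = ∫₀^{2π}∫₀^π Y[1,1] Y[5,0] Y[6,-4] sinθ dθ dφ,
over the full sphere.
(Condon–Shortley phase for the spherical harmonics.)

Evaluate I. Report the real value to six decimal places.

0.000000

Σmᵢ = -3 ≠ 0, so the φ-integral vanishes; I = 0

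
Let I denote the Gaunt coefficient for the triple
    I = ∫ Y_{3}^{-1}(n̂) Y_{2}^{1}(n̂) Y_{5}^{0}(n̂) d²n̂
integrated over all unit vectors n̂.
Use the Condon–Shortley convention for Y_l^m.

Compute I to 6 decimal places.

Rules hold: Σm=0, L=10 even, 1≤5≤5.
N = 7·5·11 = 385
Δ = 0!·6!·4!/11! = 1/2310
Racah Σ t=0..0: t=0:+1/144 = 1/144
⇒ 3j(3 2 5; 0 0 0)² = 10/231, sgn -1
Racah Σ t=0..0: t=0:+1/288 = 1/288
⇒ 3j(3 2 5; -1 1 0)² = 5/231, sgn -1
4πI² = N·(3j₀)²·(3jₘ)² = 250/693
I = +1·√(0.36075/4π) = 0.16943318

0.169433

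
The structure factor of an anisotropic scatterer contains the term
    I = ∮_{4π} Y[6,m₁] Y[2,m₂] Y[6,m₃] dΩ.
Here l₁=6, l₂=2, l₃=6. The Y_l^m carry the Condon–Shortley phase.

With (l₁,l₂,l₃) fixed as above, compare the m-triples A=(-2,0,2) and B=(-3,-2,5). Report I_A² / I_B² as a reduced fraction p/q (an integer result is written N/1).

Same 6,2,6: normalisation and zero-m 3j drop out of the ratio.
A: Δ: 2! 10! 2! / 15! → 1/90090; sum: t=0:+1/322560 t=1:−1/30240 t=2:+1/69120 = -1/64512; 3j²(6 2 6; -2 0 2) = Δ·Π!·Σ² = 10/1001  (sign -1)
B: Δ: 2! 10! 2! / 15! → 1/90090; sum: t=0:+1/1451520 = 1/1451520; 3j²(6 2 6; -3 -2 5) = Δ·Π!·Σ² = 1/91  (sign -1)
I_A²/I_B² = (10/1001)/(1/91) = 10/11

10/11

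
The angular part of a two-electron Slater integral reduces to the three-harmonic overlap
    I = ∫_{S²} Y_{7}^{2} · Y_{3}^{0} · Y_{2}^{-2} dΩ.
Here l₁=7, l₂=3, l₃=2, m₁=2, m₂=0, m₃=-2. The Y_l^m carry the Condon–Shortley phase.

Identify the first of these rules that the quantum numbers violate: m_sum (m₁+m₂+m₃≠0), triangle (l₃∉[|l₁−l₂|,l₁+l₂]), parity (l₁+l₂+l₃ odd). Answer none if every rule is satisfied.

azimuthal sum: 2 + 0 − 2 = 0  ✓
4 ≤ 2 ≤ 10 (triangle on l)  ✗
L = 7 + 3 + 2 = 12 (even)

triangle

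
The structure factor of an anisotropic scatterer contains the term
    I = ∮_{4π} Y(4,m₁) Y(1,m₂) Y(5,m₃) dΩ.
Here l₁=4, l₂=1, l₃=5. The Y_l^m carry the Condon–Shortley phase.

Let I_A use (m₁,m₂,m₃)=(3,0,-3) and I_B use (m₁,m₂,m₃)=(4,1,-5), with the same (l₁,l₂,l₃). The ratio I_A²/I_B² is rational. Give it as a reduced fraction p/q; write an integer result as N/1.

Same 4,1,5: normalisation and zero-m 3j drop out of the ratio.
A: Δ: 0! 8! 2! / 11! → 1/495; sum: t=0:+1/5040 = 1/5040; 3j²(4 1 5; 3 0 -3) = Δ·Π!·Σ² = 16/495  (sign +1)
B: Δ: 0! 8! 2! / 11! → 1/495; sum: t=0:+1/80640 = 1/80640; 3j²(4 1 5; 4 1 -5) = Δ·Π!·Σ² = 1/11  (sign +1)
I_A²/I_B² = (16/495)/(1/11) = 16/45

16/45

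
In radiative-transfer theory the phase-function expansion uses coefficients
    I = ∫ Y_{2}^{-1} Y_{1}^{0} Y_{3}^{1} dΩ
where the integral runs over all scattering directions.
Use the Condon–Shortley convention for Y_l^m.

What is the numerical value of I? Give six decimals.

Rules hold: Σm=0, L=6 even, 1≤3≤3.
N = 5·3·7 = 105
Δ = 0!·4!·2!/7! = 1/105
Racah Σ t=0..0: t=0:+1/4 = 1/4
⇒ 3j(2 1 3; 0 0 0)² = 3/35, sgn -1
Racah Σ t=0..0: t=0:+1/6 = 1/6
⇒ 3j(2 1 3; -1 0 1)² = 8/105, sgn +1
4πI² = N·(3j₀)²·(3jₘ)² = 24/35
I = -1·√(0.685714/4π) = -0.23359668

-0.233597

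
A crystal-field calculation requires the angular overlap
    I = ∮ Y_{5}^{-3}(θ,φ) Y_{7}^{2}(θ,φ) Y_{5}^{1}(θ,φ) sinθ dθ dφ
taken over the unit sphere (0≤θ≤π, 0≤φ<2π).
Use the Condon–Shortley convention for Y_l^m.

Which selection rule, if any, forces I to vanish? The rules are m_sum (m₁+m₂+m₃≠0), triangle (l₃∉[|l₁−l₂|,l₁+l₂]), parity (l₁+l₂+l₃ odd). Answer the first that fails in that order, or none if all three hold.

m₁+m₂+m₃ = -3 + 2 + 1 = 0  ✓
triangle: |5−7|=2 ≤ l₃=5 ≤ 5+7=12  ✓
parity: l₁+l₂+l₃ = 17 is odd  ✗

parity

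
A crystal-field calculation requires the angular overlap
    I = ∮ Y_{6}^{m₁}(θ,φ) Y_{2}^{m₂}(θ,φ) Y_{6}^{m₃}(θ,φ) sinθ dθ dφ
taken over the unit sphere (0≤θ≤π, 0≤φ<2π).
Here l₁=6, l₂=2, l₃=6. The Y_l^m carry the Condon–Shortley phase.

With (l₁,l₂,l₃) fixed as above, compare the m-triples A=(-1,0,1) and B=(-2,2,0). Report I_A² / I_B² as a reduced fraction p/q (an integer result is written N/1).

Same 6,2,6: normalisation and zero-m 3j drop out of the ratio.
A: Δ: 2! 10! 2! / 15! → 1/90090; sum: t=0:+1/120960 t=1:−1/17280 t=2:+1/57600 = -13/403200; 3j²(6 2 6; -1 0 1) = Δ·Π!·Σ² = 13/770  (sign +1)
B: Δ: 2! 10! 2! / 15! → 1/90090; sum: t=2:+1/69120 = 1/69120; 3j²(6 2 6; -2 2 0) = Δ·Π!·Σ² = 4/143  (sign +1)
I_A²/I_B² = (13/770)/(4/143) = 169/280

169/280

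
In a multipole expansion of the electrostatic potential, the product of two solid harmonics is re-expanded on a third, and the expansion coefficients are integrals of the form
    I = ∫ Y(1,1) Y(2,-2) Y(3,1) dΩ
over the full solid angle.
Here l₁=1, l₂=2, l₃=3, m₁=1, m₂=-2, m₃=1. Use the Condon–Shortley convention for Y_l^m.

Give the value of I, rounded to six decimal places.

m-sum 0 ✓  L=6 even ✓  1≤3≤3 ✓
Π(2lᵢ+1) = 3×5×7 = 105
triangle coeff Δ(1,2,3) = 1/105
Σ_t [0,0]: t=0:+1/4 = 1/4
(3j)²=3/35 [(1 2 3; 0 0 0)], sign=-1
Σ_t [0,0]: t=0:+1/48 = 1/48
(3j)²=1/105 [(1 2 3; 1 -2 1)], sign=+1
⇒ 4πI² = 3/35
I = (-1)√(3/35/(4π)) = -0.08258890

-0.082589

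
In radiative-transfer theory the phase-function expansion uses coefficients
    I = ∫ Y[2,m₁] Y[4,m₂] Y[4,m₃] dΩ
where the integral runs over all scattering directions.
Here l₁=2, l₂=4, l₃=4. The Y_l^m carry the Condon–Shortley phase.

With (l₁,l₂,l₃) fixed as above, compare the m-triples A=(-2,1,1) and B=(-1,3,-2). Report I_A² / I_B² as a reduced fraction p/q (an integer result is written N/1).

l's match ⇒ only the (l;m) 3-j factors differ between A and B.
A: triangle coeff Δ(2,4,4) = 1/13860; Σ_t [2,2]: t=2:+1/144 = 1/144; (3j)²=10/231 [(2 4 4; -2 1 1)], sign=-1
B: triangle coeff Δ(2,4,4) = 1/13860; Σ_t [1,2]: t=1:−1/1440 t=2:+1/240 = 1/288; (3j)²=5/132 [(2 4 4; -1 3 -2)], sign=+1
I_A²/I_B² = (10/231)/(5/132) = 8/7

8/7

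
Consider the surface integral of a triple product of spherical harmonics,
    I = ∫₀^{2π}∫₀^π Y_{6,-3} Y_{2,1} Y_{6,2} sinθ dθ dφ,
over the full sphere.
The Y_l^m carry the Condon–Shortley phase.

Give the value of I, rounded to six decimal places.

-0.140463

Rules hold: Σm=0, L=14 even, 4≤6≤8.
N = 13·5·13 = 845
Δ = 2!·10!·2!/15! = 1/90090
Racah Σ t=0..2: t=0:+1/69120 t=1:−1/14400 t=2:+1/69120 = -7/172800
⇒ 3j(6 2 6; 0 0 0)² = 14/715, sgn -1
Racah Σ t=1..2: t=1:−1/161280 t=2:+1/60480 = 1/96768
⇒ 3j(6 2 6; -3 1 2)² = 15/1001, sgn +1
4πI² = N·(3j₀)²·(3jₘ)² = 30/121
I = -1·√(0.247934/4π) = -0.14046335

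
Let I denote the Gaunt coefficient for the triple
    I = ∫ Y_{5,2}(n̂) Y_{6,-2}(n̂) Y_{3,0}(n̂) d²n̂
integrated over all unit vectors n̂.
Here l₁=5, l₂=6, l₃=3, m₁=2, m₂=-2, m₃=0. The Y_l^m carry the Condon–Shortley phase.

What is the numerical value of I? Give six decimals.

Checks pass: Σm=0; 14 even; l₃=3∈[1,11].
(2·5+1)(2·6+1)(2·3+1) = 1001
Δ: 8! 2! 4! / 15! → 1/675675
sum: t=3:−1/8640 t=4:+1/2304 t=5:−1/8640 = 7/34560
3j²(5 6 3; 0 0 0) = Δ·Π!·Σ² = 7/429  (sign -1)
sum: t=1:−1/60480 t=2:+1/5760 t=3:−1/8640 = 1/24192
3j²(5 6 3; 2 -2 0) = Δ·Π!·Σ² = 8/3003  (sign -1)
combine: 4πI² = 1001·7/429·8/3003 = 56/1287
take √, sign +1: I = 0.05884368

0.058844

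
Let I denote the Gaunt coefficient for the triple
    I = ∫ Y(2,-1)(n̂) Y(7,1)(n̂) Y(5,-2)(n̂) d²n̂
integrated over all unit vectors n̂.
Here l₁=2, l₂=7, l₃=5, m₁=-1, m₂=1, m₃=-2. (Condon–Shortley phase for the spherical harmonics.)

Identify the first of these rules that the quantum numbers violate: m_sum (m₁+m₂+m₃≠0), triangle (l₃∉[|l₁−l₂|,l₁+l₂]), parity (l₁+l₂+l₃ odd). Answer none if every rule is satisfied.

m_sum

m₁+m₂+m₃ = -1 + 1 − 2 = -2  ✗
triangle: |2−7|=5 ≤ l₃=5 ≤ 2+7=9
parity: l₁+l₂+l₃ = 14 is even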